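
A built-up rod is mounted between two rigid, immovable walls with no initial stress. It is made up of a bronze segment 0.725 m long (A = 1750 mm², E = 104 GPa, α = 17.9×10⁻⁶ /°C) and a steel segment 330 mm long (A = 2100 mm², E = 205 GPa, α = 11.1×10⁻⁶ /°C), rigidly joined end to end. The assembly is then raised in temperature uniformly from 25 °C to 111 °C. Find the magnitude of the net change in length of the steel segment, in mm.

|ΔL| ≈ 0.0841 mm

Free thermal expansion of the whole bar: Σ αᵢΔT Lᵢ = 17.9×10⁻⁶×86×725 + 11.1×10⁻⁶×86×330 = 1.431 mm.
Since the ends are fixed, an axial force P builds up, equal in every segment, with P · Σ Lᵢ/(AᵢEᵢ) = δ_free.
The series flexibility is Σ Lᵢ/(AᵢEᵢ) = 725/(1750×104×10³) + 330/(2100×205×10³) = 4.75×10⁻⁶ mm/N.
Hence P = δ_free / Σ(L/AE) = 1.431/4.75×10⁻⁶ = 301.3 kN (compressive).
For the steel segment, free thermal change = 11.1×10⁻⁶×86×330 = 0.315 mm and elastic change from P = 301300×330/(2100×205×10³) = 0.2309 mm; these oppose, so the net change is 0.0841 mm (segment lengthens).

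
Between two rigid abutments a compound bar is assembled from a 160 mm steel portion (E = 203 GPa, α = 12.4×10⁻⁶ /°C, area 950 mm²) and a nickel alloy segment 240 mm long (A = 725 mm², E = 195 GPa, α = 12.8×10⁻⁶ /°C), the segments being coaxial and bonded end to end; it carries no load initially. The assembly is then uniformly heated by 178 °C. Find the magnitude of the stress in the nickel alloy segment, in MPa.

With the walls removed the bar would change length by δ_free = Σ αᵢΔT Lᵢ = 12.4×10⁻⁶×178×160 + 12.8×10⁻⁶×178×240 = 0.9 mm.
The walls prevent any net length change, so an axial force P (same in every segment) develops. Compatibility: P · Σ Lᵢ/(AᵢEᵢ) = δ_free.
The series flexibility is Σ Lᵢ/(AᵢEᵢ) = 160/(950×203×10³) + 240/(725×195×10³) = 2.527×10⁻⁶ mm/N.
So P = 0.9 / 2.527×10⁻⁶ = 356.1 kN, compressive.
σ_{nickel alloy} = P / A = 356100 / 725 = 491.2 MPa.

σ ≈ 491 MPa (compressive)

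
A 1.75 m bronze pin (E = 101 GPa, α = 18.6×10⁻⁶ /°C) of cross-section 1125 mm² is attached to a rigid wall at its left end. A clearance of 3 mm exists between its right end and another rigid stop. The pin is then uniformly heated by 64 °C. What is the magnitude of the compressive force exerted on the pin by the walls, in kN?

Unrestrained expansion: δ_free = αΔT L = 18.6×10⁻⁶ × 64 × 1750 = 2.083 mm.
This is smaller than the 3 mm clearance, so the pin expands freely without reaching the stop — the stress is zero.

P ≈ 0 kN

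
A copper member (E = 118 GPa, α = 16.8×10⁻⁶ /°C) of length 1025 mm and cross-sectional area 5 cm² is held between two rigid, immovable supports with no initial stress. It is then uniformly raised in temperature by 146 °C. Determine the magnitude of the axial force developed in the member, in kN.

P ≈ 145 kN (compressive)

With zero net strain, σ = E·αΔT = 118 GPa × 16.8×10⁻⁶ × 146 = 289.4 MPa.
Then P = σA = 289.4 × 500 mm² = 144.7 kN, compressive.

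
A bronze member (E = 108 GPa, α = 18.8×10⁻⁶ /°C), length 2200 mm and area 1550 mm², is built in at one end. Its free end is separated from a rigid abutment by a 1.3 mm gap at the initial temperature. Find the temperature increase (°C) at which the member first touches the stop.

ΔT ≈ 31.4 °C

The gap closes when αΔT L = 1.3 mm, since the member is still unstressed at that instant.
So ΔT = g/(αL) = 1.3/(18.8×10⁻⁶ × 2200) = 31.43 °C.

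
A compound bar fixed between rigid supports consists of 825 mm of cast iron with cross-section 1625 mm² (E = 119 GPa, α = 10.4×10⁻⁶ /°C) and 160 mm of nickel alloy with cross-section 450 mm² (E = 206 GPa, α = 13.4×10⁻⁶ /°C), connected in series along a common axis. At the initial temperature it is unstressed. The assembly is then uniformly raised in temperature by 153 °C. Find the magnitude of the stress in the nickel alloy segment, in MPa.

σ ≈ 608 MPa (compressive)

If the supports were absent, the total length change would be Σ αᵢΔT Lᵢ = 10.4×10⁻⁶×153×825 + 13.4×10⁻⁶×153×160 = 1.641 mm.
The walls prevent any net length change, so an axial force P (same in every segment) develops. Compatibility: P · Σ Lᵢ/(AᵢEᵢ) = δ_free.
Σ Lᵢ/(AᵢEᵢ) = 825/(1625×119×10³) + 160/(450×206×10³) = 5.992×10⁻⁶ mm/N.
So P = 1.641 / 5.992×10⁻⁶ = 273.8 kN, compressive.
σ_{nickel alloy} = P / A = 273800 / 450 = 608.5 MPa.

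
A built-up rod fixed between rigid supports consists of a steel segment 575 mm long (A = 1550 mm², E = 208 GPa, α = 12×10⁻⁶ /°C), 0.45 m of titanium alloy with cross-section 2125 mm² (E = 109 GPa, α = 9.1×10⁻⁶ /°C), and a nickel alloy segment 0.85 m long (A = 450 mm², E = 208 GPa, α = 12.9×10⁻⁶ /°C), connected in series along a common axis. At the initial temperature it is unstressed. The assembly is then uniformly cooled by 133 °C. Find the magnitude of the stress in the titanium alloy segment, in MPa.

Free thermal contraction of the whole bar: Σ αᵢΔT Lᵢ = 12×10⁻⁶×133×575 + 9.1×10⁻⁶×133×450 + 12.9×10⁻⁶×133×850 = 2.921 mm.
The rigid supports impose zero overall length change; the single axial force P common to all segments must satisfy P Σ Lᵢ/(AᵢEᵢ) = δ_free.
The series flexibility is Σ Lᵢ/(AᵢEᵢ) = 575/(1550×208×10³) + 450/(2125×109×10³) + 850/(450×208×10³) = 1.281×10⁻⁵ mm/N.
P = 2.921 / 1.281×10⁻⁵ = 228000 N = 228 kN, tensile.
σ_{titanium alloy} = P / A = 228000 / 2125 = 107.3 MPa.

σ ≈ 107 MPa (tensile)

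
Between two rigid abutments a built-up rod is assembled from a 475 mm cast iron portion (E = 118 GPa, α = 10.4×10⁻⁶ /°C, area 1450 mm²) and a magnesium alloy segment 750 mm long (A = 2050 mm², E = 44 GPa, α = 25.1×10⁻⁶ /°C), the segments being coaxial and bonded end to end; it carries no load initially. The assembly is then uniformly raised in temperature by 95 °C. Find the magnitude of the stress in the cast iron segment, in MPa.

σ ≈ 140 MPa (compressive)

If the supports were absent, the total length change would be Σ αᵢΔT Lᵢ = 10.4×10⁻⁶×95×475 + 25.1×10⁻⁶×95×750 = 2.258 mm.
The rigid supports impose zero overall length change; the single axial force P common to all segments must satisfy P Σ Lᵢ/(AᵢEᵢ) = δ_free.
Σ Lᵢ/(AᵢEᵢ) = 475/(1450×118×10³) + 750/(2050×44×10³) = 1.109×10⁻⁵ mm/N.
P = 2.258 / 1.109×10⁻⁵ = 203600 N = 203.6 kN, compressive.
σ_{cast iron} = P / A = 203600 / 1450 = 140.4 MPa.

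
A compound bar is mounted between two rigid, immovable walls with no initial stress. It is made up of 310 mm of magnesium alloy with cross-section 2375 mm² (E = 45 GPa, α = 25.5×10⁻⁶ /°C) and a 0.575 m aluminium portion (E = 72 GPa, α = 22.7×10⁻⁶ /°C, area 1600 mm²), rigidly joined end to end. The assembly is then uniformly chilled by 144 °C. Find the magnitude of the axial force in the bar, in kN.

Free thermal contraction of the whole bar: Σ αᵢΔT Lᵢ = 25.5×10⁻⁶×144×310 + 22.7×10⁻⁶×144×575 = 3.018 mm.
The rigid supports impose zero overall length change; the single axial force P common to all segments must satisfy P Σ Lᵢ/(AᵢEᵢ) = δ_free.
Σ Lᵢ/(AᵢEᵢ) = 310/(2375×45×10³) + 575/(1600×72×10³) = 7.892×10⁻⁶ mm/N.
So P = 3.018 / 7.892×10⁻⁶ = 382.4 kN, tensile.

P ≈ 382 kN (tensile)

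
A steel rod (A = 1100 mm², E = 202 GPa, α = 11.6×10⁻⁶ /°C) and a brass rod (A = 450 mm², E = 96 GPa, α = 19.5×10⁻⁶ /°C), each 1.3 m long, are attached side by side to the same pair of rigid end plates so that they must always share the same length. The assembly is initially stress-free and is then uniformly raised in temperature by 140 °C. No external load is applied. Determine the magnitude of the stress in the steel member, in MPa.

The brass has the larger α, so on heating it would change length more than the steel if both were free. The rigid plates force a common final length, so the brass is put into compression and the steel into tension, with equal and opposite forces P (no external load).
Setting the final lengths equal and cancelling L: (α₁ − α₂)ΔT = P/(A₁E₁) + P/(A₂E₂).
|α₁ − α₂|·ΔT = 7.9×10⁻⁶ × 140 = 0.001106.
1/(A₁E₁) + 1/(A₂E₂) = 1/(1100×202×10³) + 1/(450×96×10³) = 2.765×10⁻⁸ N⁻¹.
P = 0.001106 / 2.765×10⁻⁸ = 40000 N = 40 kN.
σ_{steel} = P/A₁ = 40000/1100 = 36.37 MPa, tensile.

σ ≈ 36.4 MPa (tensile)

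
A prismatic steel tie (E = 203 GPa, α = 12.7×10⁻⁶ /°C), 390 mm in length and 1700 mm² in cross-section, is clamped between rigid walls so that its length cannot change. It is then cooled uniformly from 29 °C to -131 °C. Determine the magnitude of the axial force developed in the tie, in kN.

P ≈ 701 kN (tensile)

Full restraint means ε = 0, so the stress is σ = EαΔT = 203×10³ × 12.7×10⁻⁶ × 160 = 412.5 MPa.
Axial force P = σA = 412.5 × 1700 = 701200 N = 701.2 kN, tensile.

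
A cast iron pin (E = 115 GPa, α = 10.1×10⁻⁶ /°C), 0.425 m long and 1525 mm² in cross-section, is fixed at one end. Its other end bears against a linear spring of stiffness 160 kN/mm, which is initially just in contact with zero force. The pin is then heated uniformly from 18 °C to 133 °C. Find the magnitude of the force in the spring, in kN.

P ≈ 56.9 kN

If the spring were absent the pin would lengthen by αΔT L = 10.1×10⁻⁶ × 115 × 425 = 0.4936 mm.
With a force P in the spring, the elastic change of the pin is PL/(AE) and that of the spring is P/k; compatibility requires their sum to equal δ_free.
So P = δ_free / [L/(AE) + 1/k] = 0.4936 / [ 425/(1525×115×10³) + 1/(160×10³) ].
P = 0.4936 / 8.673×10⁻⁶ = 56910 N.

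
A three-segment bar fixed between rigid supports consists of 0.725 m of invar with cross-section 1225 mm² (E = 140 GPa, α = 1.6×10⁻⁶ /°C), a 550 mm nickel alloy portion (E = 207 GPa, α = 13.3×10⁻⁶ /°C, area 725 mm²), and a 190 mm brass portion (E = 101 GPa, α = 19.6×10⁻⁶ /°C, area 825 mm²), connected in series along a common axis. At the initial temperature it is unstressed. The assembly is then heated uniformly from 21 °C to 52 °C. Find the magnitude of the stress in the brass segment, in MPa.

With the walls removed the bar would change length by δ_free = Σ αᵢΔT Lᵢ = 1.6×10⁻⁶×31×725 + 13.3×10⁻⁶×31×550 + 19.6×10⁻⁶×31×190 = 0.3782 mm.
The walls prevent any net length change, so an axial force P (same in every segment) develops. Compatibility: P · Σ Lᵢ/(AᵢEᵢ) = δ_free.
The series flexibility is Σ Lᵢ/(AᵢEᵢ) = 725/(1225×140×10³) + 550/(725×207×10³) + 190/(825×101×10³) = 1.017×10⁻⁵ mm/N.
Hence P = δ_free / Σ(L/AE) = 0.3782/1.017×10⁻⁵ = 37.18 kN (compressive).
σ_{brass} = P / A = 37180 / 825 = 45.06 MPa.

σ ≈ 45.1 MPa (compressive)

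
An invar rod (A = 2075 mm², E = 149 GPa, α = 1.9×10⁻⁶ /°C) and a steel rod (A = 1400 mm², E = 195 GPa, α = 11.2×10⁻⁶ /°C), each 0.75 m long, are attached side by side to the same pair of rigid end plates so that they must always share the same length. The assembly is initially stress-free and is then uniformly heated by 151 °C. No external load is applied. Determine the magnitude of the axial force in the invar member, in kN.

The steel has the larger α, so on heating it would change length more than the invar if both were free. The rigid plates force a common final length, so the steel is put into compression and the invar into tension, with equal and opposite forces P (no external load).
Equating the net (thermal + elastic) strains gives |α₁ − α₂|·ΔT = P·[1/(A₁E₁) + 1/(A₂E₂)].
|α₁ − α₂|·ΔT = 9.3×10⁻⁶ × 151 = 0.001404.
1/(A₁E₁) + 1/(A₂E₂) = 1/(2075×149×10³) + 1/(1400×195×10³) = 6.897×10⁻⁹ N⁻¹.
P = 0.001404 / 6.897×10⁻⁹ = 203600 N = 203.6 kN.

P ≈ 204 kN (tensile in the invar)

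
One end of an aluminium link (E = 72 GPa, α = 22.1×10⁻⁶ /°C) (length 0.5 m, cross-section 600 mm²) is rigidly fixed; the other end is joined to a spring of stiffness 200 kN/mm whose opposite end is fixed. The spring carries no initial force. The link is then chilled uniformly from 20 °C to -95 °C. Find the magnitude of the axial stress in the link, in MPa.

σ ≈ 128 MPa (tensile)

If the spring were absent the link would shorten by αΔT L = 22.1×10⁻⁶ × 115 × 500 = 1.271 mm.
Let P be the tensile force in the spring. The link extends elastically by PL/(AE) and the spring stretches by P/k; together these equal δ_free.
P [ L/(AE) + 1/k ] = δ_free → P [ 500/(600×72×10³) + 1/(200×10³) ] = 1.271.
P = 1.271 / 1.657×10⁻⁵ = 76670 N.
σ = P/A = 76670/600 = 127.8 MPa.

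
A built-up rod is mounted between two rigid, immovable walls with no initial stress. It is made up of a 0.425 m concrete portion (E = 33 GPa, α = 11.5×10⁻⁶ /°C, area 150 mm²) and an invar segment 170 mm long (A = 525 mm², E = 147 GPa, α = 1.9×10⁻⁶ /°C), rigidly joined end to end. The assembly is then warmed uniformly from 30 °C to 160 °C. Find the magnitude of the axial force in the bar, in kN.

With the walls removed the bar would change length by δ_free = Σ αᵢΔT Lᵢ = 11.5×10⁻⁶×130×425 + 1.9×10⁻⁶×130×170 = 0.6774 mm.
The walls prevent any net length change, so an axial force P (same in every segment) develops. Compatibility: P · Σ Lᵢ/(AᵢEᵢ) = δ_free.
Σ Lᵢ/(AᵢEᵢ) = 425/(150×33×10³) + 170/(525×147×10³) = 8.806×10⁻⁵ mm/N.
Hence P = δ_free / Σ(L/AE) = 0.6774/8.806×10⁻⁵ = 7.692 kN (compressive).

P ≈ 7.69 kN (compressive)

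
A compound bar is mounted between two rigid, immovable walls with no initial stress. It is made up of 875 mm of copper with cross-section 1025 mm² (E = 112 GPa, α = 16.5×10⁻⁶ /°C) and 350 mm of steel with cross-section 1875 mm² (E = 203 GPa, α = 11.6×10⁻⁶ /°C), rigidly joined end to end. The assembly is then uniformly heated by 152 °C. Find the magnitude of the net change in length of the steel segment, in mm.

|ΔL| ≈ 0.314 mm

With the walls removed the bar would change length by δ_free = Σ αᵢΔT Lᵢ = 16.5×10⁻⁶×152×875 + 11.6×10⁻⁶×152×350 = 2.812 mm.
The rigid supports impose zero overall length change; the single axial force P common to all segments must satisfy P Σ Lᵢ/(AᵢEᵢ) = δ_free.
The series flexibility is Σ Lᵢ/(AᵢEᵢ) = 875/(1025×112×10³) + 350/(1875×203×10³) = 8.541×10⁻⁶ mm/N.
P = 2.812 / 8.541×10⁻⁶ = 329200 N = 329.2 kN, compressive.
For the steel segment, free thermal change = 11.6×10⁻⁶×152×350 = 0.6171 mm and elastic change from P = 329200×350/(1875×203×10³) = 0.3027 mm; these oppose, so the net change is 0.314 mm (segment lengthens).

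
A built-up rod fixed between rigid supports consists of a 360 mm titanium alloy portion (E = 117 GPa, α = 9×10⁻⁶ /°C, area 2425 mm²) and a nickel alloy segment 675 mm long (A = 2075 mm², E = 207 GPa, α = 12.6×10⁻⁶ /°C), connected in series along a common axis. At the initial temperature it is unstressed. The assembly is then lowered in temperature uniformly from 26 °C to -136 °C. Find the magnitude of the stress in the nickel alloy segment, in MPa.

Free thermal contraction of the whole bar: Σ αᵢΔT Lᵢ = 9×10⁻⁶×162×360 + 12.6×10⁻⁶×162×675 = 1.903 mm.
Since the ends are fixed, an axial force P builds up, equal in every segment, with P · Σ Lᵢ/(AᵢEᵢ) = δ_free.
The series flexibility is Σ Lᵢ/(AᵢEᵢ) = 360/(2425×117×10³) + 675/(2075×207×10³) = 2.84×10⁻⁶ mm/N.
Hence P = δ_free / Σ(L/AE) = 1.903/2.84×10⁻⁶ = 669.9 kN (tensile).
σ_{nickel alloy} = P / A = 669900 / 2075 = 322.8 MPa.

σ ≈ 323 MPa (tensile)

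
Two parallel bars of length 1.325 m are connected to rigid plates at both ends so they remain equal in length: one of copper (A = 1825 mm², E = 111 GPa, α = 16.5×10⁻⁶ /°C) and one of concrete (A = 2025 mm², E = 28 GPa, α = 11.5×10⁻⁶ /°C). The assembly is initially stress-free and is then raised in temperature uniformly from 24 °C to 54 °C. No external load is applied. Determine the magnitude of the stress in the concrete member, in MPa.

The copper has the larger α, so on heating it would change length more than the concrete if both were free. The rigid plates force a common final length, so the copper is put into compression and the concrete into tension, with equal and opposite forces P (no external load).
Compatibility of the two members (thermal + elastic change equal): (α₁ − α₂)ΔT = P·[1/(A₁E₁) + 1/(A₂E₂)].
|α₁ − α₂|·ΔT = 5×10⁻⁶ × 30 = 0.00015.
1/(A₁E₁) + 1/(A₂E₂) = 1/(1825×111×10³) + 1/(2025×28×10³) = 2.257×10⁻⁸ N⁻¹.
So P = 0.00015 / 2.257×10⁻⁸ = 6.645 kN.
σ_{concrete} = P/A₂ = 6645/2025 = 3.282 MPa, tensile.

σ ≈ 3.28 MPa (tensile)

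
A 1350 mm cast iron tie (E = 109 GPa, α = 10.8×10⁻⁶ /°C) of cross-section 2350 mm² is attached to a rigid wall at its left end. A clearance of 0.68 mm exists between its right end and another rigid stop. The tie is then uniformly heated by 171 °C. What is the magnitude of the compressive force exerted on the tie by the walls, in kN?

P ≈ 344 kN

Free thermal elongation = αΔT L = 10.8×10⁻⁶ × 171 × 1350 = 2.493 mm.
After closing the 0.68 mm clearance, 2.493 − 0.68 = 1.813 mm of expansion remains to be suppressed by the wall.
That suppressed elongation corresponds to σ = E·Δ/L = 109×10³ × 1.813/1350 = 146.4 MPa.
P = σA = 146.4 × 2350 = 344 kN.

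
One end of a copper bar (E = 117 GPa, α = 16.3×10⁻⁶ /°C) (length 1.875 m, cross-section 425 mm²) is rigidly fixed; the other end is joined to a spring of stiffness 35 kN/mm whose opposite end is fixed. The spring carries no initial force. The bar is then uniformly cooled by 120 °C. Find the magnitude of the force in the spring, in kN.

Free thermal contraction: δ_free = αΔT L = 16.3×10⁻⁶ × 120 × 1875 = 3.667 mm.
With a force P in the spring, the elastic change of the bar is PL/(AE) and that of the spring is P/k; compatibility requires their sum to equal δ_free.
So P = δ_free / [L/(AE) + 1/k] = 3.667 / [ 1875/(425×117×10³) + 1/(35×10³) ].
P = 3.667 / 6.628×10⁻⁵ = 55330 N.

P ≈ 55.3 kN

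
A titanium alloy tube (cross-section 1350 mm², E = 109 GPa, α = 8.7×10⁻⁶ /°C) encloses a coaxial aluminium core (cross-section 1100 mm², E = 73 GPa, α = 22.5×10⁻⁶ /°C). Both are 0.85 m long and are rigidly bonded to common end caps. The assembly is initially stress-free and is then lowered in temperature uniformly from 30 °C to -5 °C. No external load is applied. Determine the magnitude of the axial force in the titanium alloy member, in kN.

P ≈ 25.1 kN (compressive in the titanium alloy)

Equilibrium of a rigid end plate with no external load gives equal and opposite internal forces ±P in the two members. Since α_{aluminium} > α_{titanium alloy}, cooling drives the aluminium into tension and the titanium alloy into compression.
Compatibility of the two members (thermal + elastic change equal): (α₁ − α₂)ΔT = P·[1/(A₁E₁) + 1/(A₂E₂)].
|α₁ − α₂|·ΔT = 13.8×10⁻⁶ × 35 = 0.000483.
1/(A₁E₁) + 1/(A₂E₂) = 1/(1350×109×10³) + 1/(1100×73×10³) = 1.925×10⁻⁸ N⁻¹.
So P = 0.000483 / 1.925×10⁻⁸ = 25.09 kN.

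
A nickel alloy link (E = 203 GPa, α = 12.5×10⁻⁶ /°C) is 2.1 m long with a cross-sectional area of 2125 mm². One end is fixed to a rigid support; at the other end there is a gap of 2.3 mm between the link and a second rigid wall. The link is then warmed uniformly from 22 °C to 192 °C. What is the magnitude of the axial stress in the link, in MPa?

Free thermal elongation = αΔT L = 12.5×10⁻⁶ × 170 × 2100 = 4.462 mm.
This exceeds the 2.3 mm gap, so the wall pushes back. The portion of expansion that must be recovered elastically is δ_free − gap = 4.462 − 2.3 = 2.162 mm.
So σ = E(δ_free − g)/L = 203×10³ × 2.162/2100 = 209 MPa.

σ ≈ 209 MPa (compressive)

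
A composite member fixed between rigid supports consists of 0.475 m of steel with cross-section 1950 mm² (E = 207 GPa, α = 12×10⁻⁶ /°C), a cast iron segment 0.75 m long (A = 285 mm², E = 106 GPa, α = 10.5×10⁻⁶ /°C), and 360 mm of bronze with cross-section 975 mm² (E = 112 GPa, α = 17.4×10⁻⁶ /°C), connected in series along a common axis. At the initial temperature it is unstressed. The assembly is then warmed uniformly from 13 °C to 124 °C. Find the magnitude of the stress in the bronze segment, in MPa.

σ ≈ 77.1 MPa (compressive)

If the supports were absent, the total length change would be Σ αᵢΔT Lᵢ = 12×10⁻⁶×111×475 + 10.5×10⁻⁶×111×750 + 17.4×10⁻⁶×111×360 = 2.202 mm.
The rigid supports impose zero overall length change; the single axial force P common to all segments must satisfy P Σ Lᵢ/(AᵢEᵢ) = δ_free.
Σ Lᵢ/(AᵢEᵢ) = 475/(1950×207×10³) + 750/(285×106×10³) + 360/(975×112×10³) = 2.93×10⁻⁵ mm/N.
Hence P = δ_free / Σ(L/AE) = 2.202/2.93×10⁻⁵ = 75.16 kN (compressive).
σ_{bronze} = P / A = 75160 / 975 = 77.09 MPa.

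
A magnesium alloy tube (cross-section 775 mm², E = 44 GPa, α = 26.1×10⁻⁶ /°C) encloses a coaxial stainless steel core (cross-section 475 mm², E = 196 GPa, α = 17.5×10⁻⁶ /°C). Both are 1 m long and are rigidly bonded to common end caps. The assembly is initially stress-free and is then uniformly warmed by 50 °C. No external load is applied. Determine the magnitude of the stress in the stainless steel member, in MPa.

Equilibrium of a rigid end plate with no external load gives equal and opposite internal forces ±P in the two members. Since α_{magnesium alloy} > α_{stainless steel}, heating drives the magnesium alloy into compression and the stainless steel into tension.
Equating the net (thermal + elastic) strains gives |α₁ − α₂|·ΔT = P·[1/(A₁E₁) + 1/(A₂E₂)].
|α₁ − α₂|·ΔT = 8.6×10⁻⁶ × 50 = 0.00043.
1/(A₁E₁) + 1/(A₂E₂) = 1/(775×44×10³) + 1/(475×196×10³) = 4.007×10⁻⁸ N⁻¹.
P = 0.00043 / 4.007×10⁻⁸ = 10730 N = 10.73 kN.
σ_{stainless steel} = P/A₂ = 10730/475 = 22.59 MPa, tensile.

σ ≈ 22.6 MPa (tensile)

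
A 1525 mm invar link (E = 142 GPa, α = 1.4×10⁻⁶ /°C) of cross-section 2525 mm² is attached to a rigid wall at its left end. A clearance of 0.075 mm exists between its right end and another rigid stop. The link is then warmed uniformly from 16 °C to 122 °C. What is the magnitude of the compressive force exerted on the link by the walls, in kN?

Free thermal elongation = αΔT L = 1.4×10⁻⁶ × 106 × 1525 = 0.2263 mm.
After closing the 0.075 mm clearance, 0.2263 − 0.075 = 0.1513 mm of expansion remains to be suppressed by the wall.
Compatibility: PL/(AE) = 0.1513 mm, so σ = P/A = E × (0.1513/1525) = 14.09 MPa.
Force on the wall = σA = 14.09 × 2525 mm² = 35.58 kN.

P ≈ 35.6 kN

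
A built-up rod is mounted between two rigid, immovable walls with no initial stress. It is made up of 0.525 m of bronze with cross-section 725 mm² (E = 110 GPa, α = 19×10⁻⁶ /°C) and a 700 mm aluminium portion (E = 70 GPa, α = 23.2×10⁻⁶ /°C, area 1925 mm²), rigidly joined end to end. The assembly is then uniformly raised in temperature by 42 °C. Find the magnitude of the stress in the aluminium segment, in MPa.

σ ≈ 48.6 MPa (compressive)

With the walls removed the bar would change length by δ_free = Σ αᵢΔT Lᵢ = 19×10⁻⁶×42×525 + 23.2×10⁻⁶×42×700 = 1.101 mm.
The walls prevent any net length change, so an axial force P (same in every segment) develops. Compatibility: P · Σ Lᵢ/(AᵢEᵢ) = δ_free.
Σ Lᵢ/(AᵢEᵢ) = 525/(725×110×10³) + 700/(1925×70×10³) = 1.178×10⁻⁵ mm/N.
So P = 1.101 / 1.178×10⁻⁵ = 93.48 kN, compressive.
σ_{aluminium} = P / A = 93480 / 1925 = 48.56 MPa.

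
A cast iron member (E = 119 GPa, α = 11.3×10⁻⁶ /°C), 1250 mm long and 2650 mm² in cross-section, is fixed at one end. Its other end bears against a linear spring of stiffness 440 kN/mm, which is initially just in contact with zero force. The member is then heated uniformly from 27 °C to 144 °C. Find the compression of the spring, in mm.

δ ≈ 0.602 mm

Free thermal expansion: δ_free = αΔT L = 11.3×10⁻⁶ × 117 × 1250 = 1.653 mm.
Let P be the compressive force at the spring. The member shortens elastically by PL/(AE) and the spring compresses by P/k; together these equal δ_free.
P [ L/(AE) + 1/k ] = δ_free → P [ 1250/(2650×119×10³) + 1/(440×10³) ] = 1.653.
P = 1.653 / 6.237×10⁻⁶ = 265000 N.
Spring compression = P/k = 265000/(440×10³) = 0.6022 mm.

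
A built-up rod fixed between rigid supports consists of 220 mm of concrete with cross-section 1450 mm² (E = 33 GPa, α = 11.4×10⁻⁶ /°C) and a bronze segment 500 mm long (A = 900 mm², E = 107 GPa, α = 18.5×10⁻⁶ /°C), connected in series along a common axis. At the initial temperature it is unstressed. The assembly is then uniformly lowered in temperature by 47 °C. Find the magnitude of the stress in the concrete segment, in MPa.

σ ≈ 38.9 MPa (tensile)

Free thermal contraction of the whole bar: Σ αᵢΔT Lᵢ = 11.4×10⁻⁶×47×220 + 18.5×10⁻⁶×47×500 = 0.5526 mm.
Since the ends are fixed, an axial force P builds up, equal in every segment, with P · Σ Lᵢ/(AᵢEᵢ) = δ_free.
Σ Lᵢ/(AᵢEᵢ) = 220/(1450×33×10³) + 500/(900×107×10³) = 9.79×10⁻⁶ mm/N.
P = 0.5526 / 9.79×10⁻⁶ = 56450 N = 56.45 kN, tensile.
σ_{concrete} = P / A = 56450 / 1450 = 38.93 MPa.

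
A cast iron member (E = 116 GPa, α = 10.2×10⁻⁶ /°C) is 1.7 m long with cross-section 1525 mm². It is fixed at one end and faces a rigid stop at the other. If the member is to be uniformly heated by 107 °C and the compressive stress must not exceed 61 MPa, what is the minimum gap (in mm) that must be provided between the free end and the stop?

Free expansion if unrestrained: δ_free = αΔT L = 10.2×10⁻⁶ × 107 × 1700 = 1.855 mm.
At the allowable stress the elastic shortening the wall may impose is σL/E = 61 × 1700 / (116×10³) = 0.894 mm.
So the gap has to take up the difference, g_min = δ_free − σL/E = 1.855 − 0.894 = 0.9614 mm.

g ≈ 0.961 mm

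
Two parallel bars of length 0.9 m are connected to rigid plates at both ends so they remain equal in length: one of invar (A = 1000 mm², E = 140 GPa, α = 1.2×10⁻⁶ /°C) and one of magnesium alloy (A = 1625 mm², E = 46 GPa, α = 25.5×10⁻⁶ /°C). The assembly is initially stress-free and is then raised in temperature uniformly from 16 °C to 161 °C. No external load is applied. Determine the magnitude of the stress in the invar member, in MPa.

σ ≈ 172 MPa (tensile)

The magnesium alloy has the larger α, so on heating it would change length more than the invar if both were free. The rigid plates force a common final length, so the magnesium alloy is put into compression and the invar into tension, with equal and opposite forces P (no external load).
Equating the net (thermal + elastic) strains gives |α₁ − α₂|·ΔT = P·[1/(A₁E₁) + 1/(A₂E₂)].
|α₁ − α₂|·ΔT = 24.3×10⁻⁶ × 145 = 0.003524.
1/(A₁E₁) + 1/(A₂E₂) = 1/(1000×140×10³) + 1/(1625×46×10³) = 2.052×10⁻⁸ N⁻¹.
So P = 0.003524 / 2.052×10⁻⁸ = 171.7 kN.
σ_{invar} = P/A₁ = 171700/1000 = 171.7 MPa, tensile.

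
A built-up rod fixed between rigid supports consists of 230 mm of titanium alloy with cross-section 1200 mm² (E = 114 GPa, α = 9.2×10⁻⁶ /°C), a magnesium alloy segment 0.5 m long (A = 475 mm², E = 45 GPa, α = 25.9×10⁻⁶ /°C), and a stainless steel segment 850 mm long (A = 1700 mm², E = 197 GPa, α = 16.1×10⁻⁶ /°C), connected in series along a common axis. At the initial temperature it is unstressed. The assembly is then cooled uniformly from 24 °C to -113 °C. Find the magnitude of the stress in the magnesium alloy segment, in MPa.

With the walls removed the bar would change length by δ_free = Σ αᵢΔT Lᵢ = 9.2×10⁻⁶×137×230 + 25.9×10⁻⁶×137×500 + 16.1×10⁻⁶×137×850 = 3.939 mm.
The rigid supports impose zero overall length change; the single axial force P common to all segments must satisfy P Σ Lᵢ/(AᵢEᵢ) = δ_free.
The series flexibility is Σ Lᵢ/(AᵢEᵢ) = 230/(1200×114×10³) + 500/(475×45×10³) + 850/(1700×197×10³) = 2.761×10⁻⁵ mm/N.
So P = 3.939 / 2.761×10⁻⁵ = 142.7 kN, tensile.
σ_{magnesium alloy} = P / A = 142700 / 475 = 300.3 MPa.

σ ≈ 300 MPa (tensile)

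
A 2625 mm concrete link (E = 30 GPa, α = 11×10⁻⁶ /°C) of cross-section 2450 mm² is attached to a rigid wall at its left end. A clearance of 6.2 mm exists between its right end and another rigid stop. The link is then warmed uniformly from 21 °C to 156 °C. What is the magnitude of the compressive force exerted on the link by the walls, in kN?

P ≈ 0 kN

Unrestrained expansion: δ_free = αΔT L = 11×10⁻⁶ × 135 × 2625 = 3.898 mm.
This is smaller than the 6.2 mm clearance, so the link expands freely without reaching the stop — the stress is zero.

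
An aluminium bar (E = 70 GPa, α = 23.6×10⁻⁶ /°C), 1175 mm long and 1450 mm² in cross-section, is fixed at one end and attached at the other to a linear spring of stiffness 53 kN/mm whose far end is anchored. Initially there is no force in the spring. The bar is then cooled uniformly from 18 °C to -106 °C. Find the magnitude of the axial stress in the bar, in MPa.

σ ≈ 77.9 MPa (tensile)

If the spring were absent the bar would shorten by αΔT L = 23.6×10⁻⁶ × 124 × 1175 = 3.439 mm.
With a force P in the spring, the elastic change of the bar is PL/(AE) and that of the spring is P/k; compatibility requires their sum to equal δ_free.
P [ L/(AE) + 1/k ] = δ_free → P [ 1175/(1450×70×10³) + 1/(53×10³) ] = 3.439.
P = 3.439 / 3.044×10⁻⁵ = 112900 N.
σ = P/A = 112900/1450 = 77.89 MPa.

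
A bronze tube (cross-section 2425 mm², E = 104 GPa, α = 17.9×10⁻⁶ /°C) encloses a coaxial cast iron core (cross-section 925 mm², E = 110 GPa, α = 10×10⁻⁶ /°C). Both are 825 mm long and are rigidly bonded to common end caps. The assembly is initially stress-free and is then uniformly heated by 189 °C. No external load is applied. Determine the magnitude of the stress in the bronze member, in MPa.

σ ≈ 44.6 MPa (compressive)

Both members must finish at the same length. With the larger α, the bronze tends to over-expand; the plates restrain it, putting the bronze in compression and the cast iron in tension. With no external load the two internal forces are equal and opposite, magnitude P.
Compatibility of the two members (thermal + elastic change equal): (α₁ − α₂)ΔT = P·[1/(A₁E₁) + 1/(A₂E₂)].
|α₁ − α₂|·ΔT = 7.9×10⁻⁶ × 189 = 0.001493.
1/(A₁E₁) + 1/(A₂E₂) = 1/(2425×104×10³) + 1/(925×110×10³) = 1.379×10⁻⁸ N⁻¹.
P = 0.001493 / 1.379×10⁻⁸ = 108200 N = 108.2 kN.
σ_{bronze} = P/A₁ = 108200/2425 = 44.64 MPa, compressive.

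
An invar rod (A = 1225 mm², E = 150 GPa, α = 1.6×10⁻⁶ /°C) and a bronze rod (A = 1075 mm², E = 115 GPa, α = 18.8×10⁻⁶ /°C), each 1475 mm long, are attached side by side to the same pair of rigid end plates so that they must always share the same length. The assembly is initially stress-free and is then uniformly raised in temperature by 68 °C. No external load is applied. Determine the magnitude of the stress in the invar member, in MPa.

Equilibrium of a rigid end plate with no external load gives equal and opposite internal forces ±P in the two members. Since α_{bronze} > α_{invar}, heating drives the bronze into compression and the invar into tension.
Equating the net (thermal + elastic) strains gives |α₁ − α₂|·ΔT = P·[1/(A₁E₁) + 1/(A₂E₂)].
|α₁ − α₂|·ΔT = 17.2×10⁻⁶ × 68 = 0.00117.
1/(A₁E₁) + 1/(A₂E₂) = 1/(1225×150×10³) + 1/(1075×115×10³) = 1.353×10⁻⁸ N⁻¹.
P = 0.00117 / 1.353×10⁻⁸ = 86440 N = 86.44 kN.
σ_{invar} = P/A₁ = 86440/1225 = 70.56 MPa, tensile.

σ ≈ 70.6 MPa (tensile)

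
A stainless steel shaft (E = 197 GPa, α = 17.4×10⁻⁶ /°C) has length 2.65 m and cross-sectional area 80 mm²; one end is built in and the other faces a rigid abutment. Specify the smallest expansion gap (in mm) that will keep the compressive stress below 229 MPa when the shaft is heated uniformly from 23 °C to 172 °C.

With no wall the shaft would lengthen by αΔT L = 17.4×10⁻⁶ × 149 × 2650 = 6.87 mm.
At the allowable stress the elastic shortening the wall may impose is σL/E = 229 × 2650 / (197×10³) = 3.08 mm.
The gap must absorb the remainder: g_min = 6.87 − 3.08 = 3.79 mm.

g ≈ 3.79 mm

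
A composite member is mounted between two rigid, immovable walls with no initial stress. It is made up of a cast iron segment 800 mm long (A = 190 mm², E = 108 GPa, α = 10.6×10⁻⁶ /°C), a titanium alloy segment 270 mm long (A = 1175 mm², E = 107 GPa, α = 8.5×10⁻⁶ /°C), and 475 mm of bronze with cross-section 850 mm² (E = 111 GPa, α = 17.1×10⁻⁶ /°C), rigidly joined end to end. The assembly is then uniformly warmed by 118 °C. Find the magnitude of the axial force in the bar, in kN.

Free thermal expansion of the whole bar: Σ αᵢΔT Lᵢ = 10.6×10⁻⁶×118×800 + 8.5×10⁻⁶×118×270 + 17.1×10⁻⁶×118×475 = 2.23 mm.
The rigid supports impose zero overall length change; the single axial force P common to all segments must satisfy P Σ Lᵢ/(AᵢEᵢ) = δ_free.
The series flexibility is Σ Lᵢ/(AᵢEᵢ) = 800/(190×108×10³) + 270/(1175×107×10³) + 475/(850×111×10³) = 4.617×10⁻⁵ mm/N.
Hence P = δ_free / Σ(L/AE) = 2.23/4.617×10⁻⁵ = 48.3 kN (compressive).

P ≈ 48.3 kN (compressive)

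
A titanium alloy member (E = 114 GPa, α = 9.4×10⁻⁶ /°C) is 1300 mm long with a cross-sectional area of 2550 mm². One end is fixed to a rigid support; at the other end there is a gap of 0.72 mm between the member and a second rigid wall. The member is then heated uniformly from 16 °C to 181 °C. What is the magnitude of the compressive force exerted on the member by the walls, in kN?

P ≈ 290 kN

If the wall were absent the member would grow by αΔT L = 9.4×10⁻⁶ × 165 × 1300 = 2.016 mm.
The gap closes (δ_free > 0.72 mm) and the wall then resists a further 2.016 − 0.72 = 1.296 mm of expansion.
That suppressed elongation corresponds to σ = E·Δ/L = 114×10³ × 1.296/1300 = 113.7 MPa.
P = σA = 113.7 × 2550 = 289.9 kN.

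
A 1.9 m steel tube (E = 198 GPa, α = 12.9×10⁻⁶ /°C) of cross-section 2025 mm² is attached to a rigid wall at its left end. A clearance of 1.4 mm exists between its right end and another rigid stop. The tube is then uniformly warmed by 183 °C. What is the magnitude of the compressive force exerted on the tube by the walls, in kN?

If the wall were absent the tube would grow by αΔT L = 12.9×10⁻⁶ × 183 × 1900 = 4.485 mm.
This exceeds the 1.4 mm gap, so the wall pushes back. The portion of expansion that must be recovered elastically is δ_free − gap = 4.485 − 1.4 = 3.085 mm.
Compatibility: PL/(AE) = 3.085 mm, so σ = P/A = E × (3.085/1900) = 321.5 MPa.
Force on the wall = σA = 321.5 × 2025 mm² = 651.1 kN.

P ≈ 651 kN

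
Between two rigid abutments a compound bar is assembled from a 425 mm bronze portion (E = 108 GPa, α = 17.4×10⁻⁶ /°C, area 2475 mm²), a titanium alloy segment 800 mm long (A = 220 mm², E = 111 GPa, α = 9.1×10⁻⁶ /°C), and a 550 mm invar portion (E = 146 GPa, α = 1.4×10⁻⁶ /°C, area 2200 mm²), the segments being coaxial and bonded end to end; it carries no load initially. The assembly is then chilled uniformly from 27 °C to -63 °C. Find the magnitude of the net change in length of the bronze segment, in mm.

|ΔL| ≈ 0.604 mm

If the supports were absent, the total length change would be Σ αᵢΔT Lᵢ = 17.4×10⁻⁶×90×425 + 9.1×10⁻⁶×90×800 + 1.4×10⁻⁶×90×550 = 1.39 mm.
The rigid supports impose zero overall length change; the single axial force P common to all segments must satisfy P Σ Lᵢ/(AᵢEᵢ) = δ_free.
Σ Lᵢ/(AᵢEᵢ) = 425/(2475×108×10³) + 800/(220×111×10³) + 550/(2200×146×10³) = 3.606×10⁻⁵ mm/N.
P = 1.39 / 3.606×10⁻⁵ = 38550 N = 38.55 kN, tensile.
For the bronze segment, free thermal change = 17.4×10⁻⁶×90×425 = 0.6655 mm and elastic change from P = 38550×425/(2475×108×10³) = 0.06129 mm; these oppose, so the net change is 0.604 mm (segment shortens).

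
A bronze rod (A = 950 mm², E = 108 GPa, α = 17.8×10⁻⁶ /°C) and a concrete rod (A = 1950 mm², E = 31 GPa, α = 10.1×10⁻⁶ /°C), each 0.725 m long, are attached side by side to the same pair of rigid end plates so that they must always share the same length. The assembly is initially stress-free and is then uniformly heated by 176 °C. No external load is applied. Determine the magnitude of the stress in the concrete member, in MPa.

σ ≈ 26.4 MPa (tensile)

Both members must finish at the same length. With the larger α, the bronze tends to over-expand; the plates restrain it, putting the bronze in compression and the concrete in tension. With no external load the two internal forces are equal and opposite, magnitude P.
Equating the net (thermal + elastic) strains gives |α₁ − α₂|·ΔT = P·[1/(A₁E₁) + 1/(A₂E₂)].
|α₁ − α₂|·ΔT = 7.7×10⁻⁶ × 176 = 0.001355.
1/(A₁E₁) + 1/(A₂E₂) = 1/(950×108×10³) + 1/(1950×31×10³) = 2.629×10⁻⁸ N⁻¹.
So P = 0.001355 / 2.629×10⁻⁸ = 51.55 kN.
σ_{concrete} = P/A₂ = 51550/1950 = 26.44 MPa, tensile.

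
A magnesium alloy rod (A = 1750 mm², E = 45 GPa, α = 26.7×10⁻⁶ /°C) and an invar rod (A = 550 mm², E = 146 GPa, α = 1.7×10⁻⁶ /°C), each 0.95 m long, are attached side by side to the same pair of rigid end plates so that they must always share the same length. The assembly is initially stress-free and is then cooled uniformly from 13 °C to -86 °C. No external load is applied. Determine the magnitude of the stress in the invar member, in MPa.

Both members must finish at the same length. With the larger α, the magnesium alloy tends to over-contract; the plates restrain it, putting the magnesium alloy in tension and the invar in compression. With no external load the two internal forces are equal and opposite, magnitude P.
Compatibility of the two members (thermal + elastic change equal): (α₁ − α₂)ΔT = P·[1/(A₁E₁) + 1/(A₂E₂)].
|α₁ − α₂|·ΔT = 25×10⁻⁶ × 99 = 0.002475.
1/(A₁E₁) + 1/(A₂E₂) = 1/(1750×45×10³) + 1/(550×146×10³) = 2.515×10⁻⁸ N⁻¹.
So P = 0.002475 / 2.515×10⁻⁸ = 98.4 kN.
σ_{invar} = P/A₂ = 98400/550 = 178.9 MPa, compressive.

σ ≈ 179 MPa (compressive)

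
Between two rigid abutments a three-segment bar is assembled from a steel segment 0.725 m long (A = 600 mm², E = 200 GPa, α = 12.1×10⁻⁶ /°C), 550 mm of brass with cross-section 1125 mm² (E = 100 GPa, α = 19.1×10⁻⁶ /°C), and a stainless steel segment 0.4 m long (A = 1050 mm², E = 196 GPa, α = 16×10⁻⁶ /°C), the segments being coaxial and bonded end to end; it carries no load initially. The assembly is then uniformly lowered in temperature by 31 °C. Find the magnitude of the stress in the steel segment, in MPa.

σ ≈ 103 MPa (tensile)

With the walls removed the bar would change length by δ_free = Σ αᵢΔT Lᵢ = 12.1×10⁻⁶×31×725 + 19.1×10⁻⁶×31×550 + 16×10⁻⁶×31×400 = 0.796 mm.
The walls prevent any net length change, so an axial force P (same in every segment) develops. Compatibility: P · Σ Lᵢ/(AᵢEᵢ) = δ_free.
Σ Lᵢ/(AᵢEᵢ) = 725/(600×200×10³) + 550/(1125×100×10³) + 400/(1050×196×10³) = 1.287×10⁻⁵ mm/N.
So P = 0.796 / 1.287×10⁻⁵ = 61.83 kN, tensile.
σ_{steel} = P / A = 61830 / 600 = 103 MPa.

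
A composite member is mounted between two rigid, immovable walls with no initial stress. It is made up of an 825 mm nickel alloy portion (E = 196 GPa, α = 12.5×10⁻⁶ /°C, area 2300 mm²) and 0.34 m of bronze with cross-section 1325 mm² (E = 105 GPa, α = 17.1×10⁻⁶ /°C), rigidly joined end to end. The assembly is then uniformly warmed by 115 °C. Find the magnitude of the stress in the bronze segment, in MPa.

Free thermal expansion of the whole bar: Σ αᵢΔT Lᵢ = 12.5×10⁻⁶×115×825 + 17.1×10⁻⁶×115×340 = 1.855 mm.
The rigid supports impose zero overall length change; the single axial force P common to all segments must satisfy P Σ Lᵢ/(AᵢEᵢ) = δ_free.
Σ Lᵢ/(AᵢEᵢ) = 825/(2300×196×10³) + 340/(1325×105×10³) = 4.274×10⁻⁶ mm/N.
P = 1.855 / 4.274×10⁻⁶ = 433900 N = 433.9 kN, compressive.
σ_{bronze} = P / A = 433900 / 1325 = 327.5 MPa.

σ ≈ 327 MPa (compressive)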